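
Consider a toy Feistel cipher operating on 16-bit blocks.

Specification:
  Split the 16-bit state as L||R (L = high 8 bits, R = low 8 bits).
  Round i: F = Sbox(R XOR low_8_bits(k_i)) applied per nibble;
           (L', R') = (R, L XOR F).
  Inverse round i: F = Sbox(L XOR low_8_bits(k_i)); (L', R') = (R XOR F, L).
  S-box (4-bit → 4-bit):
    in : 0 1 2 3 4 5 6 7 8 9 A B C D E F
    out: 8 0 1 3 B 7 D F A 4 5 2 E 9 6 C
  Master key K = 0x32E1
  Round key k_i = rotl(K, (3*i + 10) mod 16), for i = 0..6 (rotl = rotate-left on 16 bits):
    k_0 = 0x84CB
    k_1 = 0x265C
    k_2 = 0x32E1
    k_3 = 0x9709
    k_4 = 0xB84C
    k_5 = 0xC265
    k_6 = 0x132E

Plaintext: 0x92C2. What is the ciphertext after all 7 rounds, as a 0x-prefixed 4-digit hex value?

0xA44B

s_0 = plaintext = 0x92C2
s_1 = Round(s_0, k_0) = 0xC216
s_2 = Round(s_1, k_1) = 0x1677
s_3 = Round(s_2, k_2) = 0x775B
s_4 = Round(s_3, k_3) = 0x5B06
s_5 = Round(s_4, k_4) = 0x06EE
s_6 = Round(s_5, k_5) = 0xEEA4
s_7 = Round(s_6, k_6) = 0xA44B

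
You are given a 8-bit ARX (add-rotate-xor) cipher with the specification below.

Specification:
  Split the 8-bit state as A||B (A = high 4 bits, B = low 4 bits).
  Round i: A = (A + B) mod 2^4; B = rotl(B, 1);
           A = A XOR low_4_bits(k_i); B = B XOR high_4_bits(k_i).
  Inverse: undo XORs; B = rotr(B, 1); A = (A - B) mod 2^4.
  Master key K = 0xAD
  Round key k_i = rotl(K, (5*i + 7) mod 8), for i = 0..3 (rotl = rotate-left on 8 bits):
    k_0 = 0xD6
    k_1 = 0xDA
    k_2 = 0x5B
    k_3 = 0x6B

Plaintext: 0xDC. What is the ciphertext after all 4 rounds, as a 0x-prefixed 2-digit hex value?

s_0 = plaintext = 0xDC
s_1 = Round(s_0, k_0) = 0xF4
s_2 = Round(s_1, k_1) = 0x95
s_3 = Round(s_2, k_2) = 0x5F
s_4 = Round(s_3, k_3) = 0xF9

0xF9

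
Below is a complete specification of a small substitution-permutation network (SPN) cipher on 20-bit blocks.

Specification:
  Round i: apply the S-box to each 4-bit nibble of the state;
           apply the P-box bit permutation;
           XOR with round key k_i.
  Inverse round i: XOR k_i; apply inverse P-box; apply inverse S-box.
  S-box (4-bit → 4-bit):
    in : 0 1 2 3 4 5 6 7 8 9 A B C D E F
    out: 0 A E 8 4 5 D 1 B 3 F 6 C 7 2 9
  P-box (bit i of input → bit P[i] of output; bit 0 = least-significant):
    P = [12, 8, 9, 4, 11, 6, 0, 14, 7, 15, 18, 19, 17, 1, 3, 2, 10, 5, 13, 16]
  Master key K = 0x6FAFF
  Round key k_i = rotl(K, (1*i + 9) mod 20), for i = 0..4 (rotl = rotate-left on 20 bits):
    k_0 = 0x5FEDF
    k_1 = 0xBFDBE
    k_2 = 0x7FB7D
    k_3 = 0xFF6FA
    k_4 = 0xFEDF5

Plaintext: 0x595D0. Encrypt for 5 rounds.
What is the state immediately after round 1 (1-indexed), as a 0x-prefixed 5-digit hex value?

s_0 = plaintext = 0x595D0
s_1 = Round(s_0, k_0) = 0x3D21C
s_2 = Round(s_1, k_1) = 0x43FE4
s_3 = Round(s_2, k_2) = 0xFD9B9
s_4 = Round(s_3, k_3) = 0xC6331
s_5 = Round(s_4, k_4) = 0x48CE9

0x3D21C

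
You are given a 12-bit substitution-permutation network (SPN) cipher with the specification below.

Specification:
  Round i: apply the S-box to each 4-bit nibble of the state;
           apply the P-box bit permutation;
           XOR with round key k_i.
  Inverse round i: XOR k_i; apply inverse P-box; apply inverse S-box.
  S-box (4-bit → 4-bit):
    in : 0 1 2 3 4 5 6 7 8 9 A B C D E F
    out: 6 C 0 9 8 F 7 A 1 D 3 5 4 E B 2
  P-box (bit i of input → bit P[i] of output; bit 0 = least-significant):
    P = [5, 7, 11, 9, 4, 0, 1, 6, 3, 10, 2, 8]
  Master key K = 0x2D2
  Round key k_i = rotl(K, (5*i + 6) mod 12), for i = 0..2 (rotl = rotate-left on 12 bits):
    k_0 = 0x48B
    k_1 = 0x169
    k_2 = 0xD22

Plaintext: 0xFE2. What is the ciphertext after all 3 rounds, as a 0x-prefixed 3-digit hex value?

0xA9E

s_0 = plaintext = 0xFE2
s_1 = Round(s_0, k_0) = 0x0DA
s_2 = Round(s_1, k_1) = 0x58E
s_3 = Round(s_2, k_2) = 0xA9E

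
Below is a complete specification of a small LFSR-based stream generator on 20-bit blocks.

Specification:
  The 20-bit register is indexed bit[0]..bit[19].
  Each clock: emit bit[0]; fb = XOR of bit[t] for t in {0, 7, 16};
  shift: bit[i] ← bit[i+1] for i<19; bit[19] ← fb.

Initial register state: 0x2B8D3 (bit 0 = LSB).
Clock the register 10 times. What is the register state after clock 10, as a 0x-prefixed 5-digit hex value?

0xE80AE

reg_0 = 0x2B8D3
clock 1: out=1, reg = 0x15C69
clock 2: out=1, reg = 0x0AE34
clock 3: out=0, reg = 0x0571A
clock 4: out=0, reg = 0x02B8D
clock 5: out=1, reg = 0x015C6
clock 6: out=0, reg = 0x80AE3
clock 7: out=1, reg = 0x40571
clock 8: out=1, reg = 0xA02B8
clock 9: out=0, reg = 0xD015C
clock 10: out=0, reg = 0xE80AE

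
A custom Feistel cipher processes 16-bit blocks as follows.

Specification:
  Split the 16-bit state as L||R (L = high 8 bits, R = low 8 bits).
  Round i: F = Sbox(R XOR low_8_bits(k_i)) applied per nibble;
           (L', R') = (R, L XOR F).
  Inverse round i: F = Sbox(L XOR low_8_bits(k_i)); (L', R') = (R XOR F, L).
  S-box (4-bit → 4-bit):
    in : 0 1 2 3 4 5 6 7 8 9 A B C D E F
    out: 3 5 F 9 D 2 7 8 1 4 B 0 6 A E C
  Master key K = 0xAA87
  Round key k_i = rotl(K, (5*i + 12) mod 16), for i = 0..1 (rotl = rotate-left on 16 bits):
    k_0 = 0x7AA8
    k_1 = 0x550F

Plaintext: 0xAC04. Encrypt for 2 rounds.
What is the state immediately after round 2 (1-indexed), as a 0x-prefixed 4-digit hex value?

0x1A56

s_0 = plaintext = 0xAC04
s_1 = Round(s_0, k_0) = 0x041A
s_2 = Round(s_1, k_1) = 0x1A56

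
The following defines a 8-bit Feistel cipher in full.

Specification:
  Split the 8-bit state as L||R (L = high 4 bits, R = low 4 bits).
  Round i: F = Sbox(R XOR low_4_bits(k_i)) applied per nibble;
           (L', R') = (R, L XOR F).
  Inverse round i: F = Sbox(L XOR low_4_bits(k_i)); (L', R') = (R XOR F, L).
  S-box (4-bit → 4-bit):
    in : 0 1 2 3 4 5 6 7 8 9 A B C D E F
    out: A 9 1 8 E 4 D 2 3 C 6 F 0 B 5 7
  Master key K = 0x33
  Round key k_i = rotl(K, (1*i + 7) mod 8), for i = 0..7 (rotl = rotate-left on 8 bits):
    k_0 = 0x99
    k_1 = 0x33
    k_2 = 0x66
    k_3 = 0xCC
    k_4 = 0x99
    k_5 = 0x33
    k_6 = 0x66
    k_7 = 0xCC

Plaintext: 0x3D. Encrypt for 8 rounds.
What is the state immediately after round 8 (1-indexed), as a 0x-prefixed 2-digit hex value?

s_0 = plaintext = 0x3D
s_1 = Round(s_0, k_0) = 0xDD
s_2 = Round(s_1, k_1) = 0xD8
s_3 = Round(s_2, k_2) = 0x88
s_4 = Round(s_3, k_3) = 0x86
s_5 = Round(s_4, k_4) = 0x6F
s_6 = Round(s_5, k_5) = 0xF6
s_7 = Round(s_6, k_6) = 0x65
s_8 = Round(s_7, k_7) = 0x5A

0x5A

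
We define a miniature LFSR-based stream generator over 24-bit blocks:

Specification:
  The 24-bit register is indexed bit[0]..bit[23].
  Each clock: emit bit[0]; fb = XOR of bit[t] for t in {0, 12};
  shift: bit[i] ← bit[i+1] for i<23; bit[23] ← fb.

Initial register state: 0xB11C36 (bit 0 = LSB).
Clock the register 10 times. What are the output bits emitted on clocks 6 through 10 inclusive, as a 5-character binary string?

10000

reg_0 = 0xB11C36
clock 1: out=0, reg = 0xD88E1B
clock 2: out=1, reg = 0xEC470D
clock 3: out=1, reg = 0xF62386
clock 4: out=0, reg = 0x7B11C3
clock 5: out=1, reg = 0x3D88E1
clock 6: out=1, reg = 0x9EC470
clock 7: out=0, reg = 0x4F6238
clock 8: out=0, reg = 0x27B11C
clock 9: out=0, reg = 0x93D88E
clock 10: out=0, reg = 0xC9EC47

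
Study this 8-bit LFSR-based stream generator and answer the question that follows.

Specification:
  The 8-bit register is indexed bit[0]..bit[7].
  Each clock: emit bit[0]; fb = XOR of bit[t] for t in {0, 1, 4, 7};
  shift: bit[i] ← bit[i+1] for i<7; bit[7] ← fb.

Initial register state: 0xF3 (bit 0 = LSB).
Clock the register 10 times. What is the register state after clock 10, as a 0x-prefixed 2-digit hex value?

0xCF

reg_0 = 0xF3
clock 1: out=1, reg = 0x79
clock 2: out=1, reg = 0x3C
clock 3: out=0, reg = 0x9E
clock 4: out=0, reg = 0xCF
clock 5: out=1, reg = 0xE7
clock 6: out=1, reg = 0xF3
clock 7: out=1, reg = 0x79
clock 8: out=1, reg = 0x3C
clock 9: out=0, reg = 0x9E
clock 10: out=0, reg = 0xCF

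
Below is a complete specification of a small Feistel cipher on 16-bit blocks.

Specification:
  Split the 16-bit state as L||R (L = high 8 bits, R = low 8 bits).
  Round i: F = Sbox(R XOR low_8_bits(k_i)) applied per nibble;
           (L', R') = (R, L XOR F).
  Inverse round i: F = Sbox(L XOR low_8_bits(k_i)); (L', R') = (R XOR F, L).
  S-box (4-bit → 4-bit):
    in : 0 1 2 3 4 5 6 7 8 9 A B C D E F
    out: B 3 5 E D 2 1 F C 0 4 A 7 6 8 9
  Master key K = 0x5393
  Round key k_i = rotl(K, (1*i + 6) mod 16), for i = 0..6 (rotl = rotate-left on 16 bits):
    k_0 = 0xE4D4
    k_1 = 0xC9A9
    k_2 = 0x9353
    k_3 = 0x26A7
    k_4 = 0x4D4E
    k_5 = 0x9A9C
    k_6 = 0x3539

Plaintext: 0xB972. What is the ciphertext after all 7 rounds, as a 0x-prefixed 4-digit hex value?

0xBF86

s_0 = plaintext = 0xB972
s_1 = Round(s_0, k_0) = 0x72F8
s_2 = Round(s_1, k_1) = 0xF851
s_3 = Round(s_2, k_2) = 0x514D
s_4 = Round(s_3, k_3) = 0x4DD5
s_5 = Round(s_4, k_4) = 0xD547
s_6 = Round(s_5, k_5) = 0x47BF
s_7 = Round(s_6, k_6) = 0xBF86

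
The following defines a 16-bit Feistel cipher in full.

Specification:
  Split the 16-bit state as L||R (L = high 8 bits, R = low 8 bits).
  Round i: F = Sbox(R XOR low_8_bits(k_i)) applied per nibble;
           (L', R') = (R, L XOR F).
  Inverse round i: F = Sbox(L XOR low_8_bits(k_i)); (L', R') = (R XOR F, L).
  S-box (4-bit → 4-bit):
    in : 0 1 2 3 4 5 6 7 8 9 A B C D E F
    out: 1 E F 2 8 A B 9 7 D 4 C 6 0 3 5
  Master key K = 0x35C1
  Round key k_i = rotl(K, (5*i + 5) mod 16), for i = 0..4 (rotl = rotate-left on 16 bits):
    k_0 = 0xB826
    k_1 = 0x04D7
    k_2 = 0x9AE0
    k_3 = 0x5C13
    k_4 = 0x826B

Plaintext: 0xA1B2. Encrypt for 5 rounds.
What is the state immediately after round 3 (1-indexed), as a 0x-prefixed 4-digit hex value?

0xF197

s_0 = plaintext = 0xA1B2
s_1 = Round(s_0, k_0) = 0xB279
s_2 = Round(s_1, k_1) = 0x79F1
s_3 = Round(s_2, k_2) = 0xF197
s_4 = Round(s_3, k_3) = 0x9789
s_5 = Round(s_4, k_4) = 0x89A8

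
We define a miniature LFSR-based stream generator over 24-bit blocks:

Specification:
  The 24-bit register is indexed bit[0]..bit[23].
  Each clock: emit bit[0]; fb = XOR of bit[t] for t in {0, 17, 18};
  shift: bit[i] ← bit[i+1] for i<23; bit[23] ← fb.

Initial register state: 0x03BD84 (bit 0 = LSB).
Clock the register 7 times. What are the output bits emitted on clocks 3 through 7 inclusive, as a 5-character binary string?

reg_0 = 0x03BD84
clock 1: out=0, reg = 0x81DEC2
clock 2: out=0, reg = 0x40EF61
clock 3: out=1, reg = 0xA077B0
clock 4: out=0, reg = 0x503BD8
clock 5: out=0, reg = 0x281DEC
clock 6: out=0, reg = 0x140EF6
clock 7: out=0, reg = 0x8A077B

10000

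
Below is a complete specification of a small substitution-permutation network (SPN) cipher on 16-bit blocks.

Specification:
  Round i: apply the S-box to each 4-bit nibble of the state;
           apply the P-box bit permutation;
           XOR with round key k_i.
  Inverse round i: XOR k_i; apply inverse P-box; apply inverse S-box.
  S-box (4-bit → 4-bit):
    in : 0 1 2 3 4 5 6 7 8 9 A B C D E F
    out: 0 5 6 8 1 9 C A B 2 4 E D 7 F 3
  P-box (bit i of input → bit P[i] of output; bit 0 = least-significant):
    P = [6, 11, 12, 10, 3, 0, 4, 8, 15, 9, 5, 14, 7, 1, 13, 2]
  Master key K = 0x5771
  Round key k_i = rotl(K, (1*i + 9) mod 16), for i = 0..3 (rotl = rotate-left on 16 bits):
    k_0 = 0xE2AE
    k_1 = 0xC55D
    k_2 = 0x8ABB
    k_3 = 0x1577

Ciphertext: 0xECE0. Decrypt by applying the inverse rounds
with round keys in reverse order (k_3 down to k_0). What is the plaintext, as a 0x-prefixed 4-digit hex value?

0xDAC6

s_0 = ciphertext = 0xECE0
s_1 = InvRound(s_0, k_3) = 0xE5B2
s_2 = InvRound(s_1, k_2) = 0xA787
s_3 = InvRound(s_2, k_1) = 0xD714
s_4 = InvRound(s_3, k_0) = 0xDAC6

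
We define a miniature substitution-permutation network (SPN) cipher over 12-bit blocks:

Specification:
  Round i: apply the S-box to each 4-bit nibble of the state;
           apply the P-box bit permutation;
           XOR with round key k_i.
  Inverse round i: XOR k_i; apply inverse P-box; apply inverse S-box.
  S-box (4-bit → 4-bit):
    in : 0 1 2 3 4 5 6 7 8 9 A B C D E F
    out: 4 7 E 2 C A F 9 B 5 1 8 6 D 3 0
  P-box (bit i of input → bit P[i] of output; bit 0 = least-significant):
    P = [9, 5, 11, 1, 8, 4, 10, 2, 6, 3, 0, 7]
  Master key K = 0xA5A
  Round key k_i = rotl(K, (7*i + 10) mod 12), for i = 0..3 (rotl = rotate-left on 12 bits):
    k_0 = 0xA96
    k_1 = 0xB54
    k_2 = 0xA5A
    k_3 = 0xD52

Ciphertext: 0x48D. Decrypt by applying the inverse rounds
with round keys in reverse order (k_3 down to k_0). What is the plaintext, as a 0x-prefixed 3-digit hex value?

0xE33

s_0 = ciphertext = 0x48D
s_1 = InvRound(s_0, k_3) = 0x684
s_2 = InvRound(s_1, k_2) = 0x824
s_3 = InvRound(s_2, k_1) = 0xAEE
s_4 = InvRound(s_3, k_0) = 0xE33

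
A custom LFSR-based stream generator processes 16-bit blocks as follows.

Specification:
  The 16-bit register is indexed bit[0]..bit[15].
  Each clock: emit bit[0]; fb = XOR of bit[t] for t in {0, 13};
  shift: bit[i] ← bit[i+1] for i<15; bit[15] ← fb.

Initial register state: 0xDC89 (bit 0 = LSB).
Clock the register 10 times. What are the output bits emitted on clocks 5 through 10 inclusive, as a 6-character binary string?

000100

reg_0 = 0xDC89
clock 1: out=1, reg = 0xEE44
clock 2: out=0, reg = 0xF722
clock 3: out=0, reg = 0xFB91
clock 4: out=1, reg = 0x7DC8
clock 5: out=0, reg = 0xBEE4
clock 6: out=0, reg = 0xDF72
clock 7: out=0, reg = 0x6FB9
clock 8: out=1, reg = 0x37DC
clock 9: out=0, reg = 0x9BEE
clock 10: out=0, reg = 0x4DF7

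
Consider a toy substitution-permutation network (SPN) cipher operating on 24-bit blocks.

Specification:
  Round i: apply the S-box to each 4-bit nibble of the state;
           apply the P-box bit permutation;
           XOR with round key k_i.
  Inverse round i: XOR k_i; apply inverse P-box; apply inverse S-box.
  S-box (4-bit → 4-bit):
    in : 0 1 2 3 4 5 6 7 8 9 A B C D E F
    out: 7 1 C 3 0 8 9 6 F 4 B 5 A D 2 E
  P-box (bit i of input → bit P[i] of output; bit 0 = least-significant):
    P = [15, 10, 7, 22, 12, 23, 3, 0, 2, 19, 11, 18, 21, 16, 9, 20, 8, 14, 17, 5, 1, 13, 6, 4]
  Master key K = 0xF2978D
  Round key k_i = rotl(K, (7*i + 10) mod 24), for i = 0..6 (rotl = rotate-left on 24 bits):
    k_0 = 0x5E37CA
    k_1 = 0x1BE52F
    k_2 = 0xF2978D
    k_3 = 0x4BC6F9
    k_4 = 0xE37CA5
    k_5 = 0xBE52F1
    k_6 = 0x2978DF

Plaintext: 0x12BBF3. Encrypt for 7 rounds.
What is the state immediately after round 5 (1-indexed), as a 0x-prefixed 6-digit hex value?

s_0 = plaintext = 0x12BBF3
s_1 = Round(s_0, k_0) = 0xFCB9E5
s_2 = Round(s_1, k_1) = 0xFB8F5F
s_3 = Round(s_2, k_2) = 0x8DB85C
s_4 = Round(s_3, k_3) = 0x25E98E
s_5 = Round(s_4, k_4) = 0x6260DC
s_6 = Round(s_5, k_5) = 0xC44ECE
s_7 = Round(s_6, k_6) = 0xA15CCE

0x6260DC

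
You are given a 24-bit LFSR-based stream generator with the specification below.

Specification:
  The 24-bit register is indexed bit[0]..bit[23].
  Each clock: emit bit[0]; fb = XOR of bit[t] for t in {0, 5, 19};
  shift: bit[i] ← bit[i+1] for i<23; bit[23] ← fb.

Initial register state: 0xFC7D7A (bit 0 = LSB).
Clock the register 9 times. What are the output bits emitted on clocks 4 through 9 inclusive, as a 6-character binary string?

111101

reg_0 = 0xFC7D7A
clock 1: out=0, reg = 0x7E3EBD
clock 2: out=1, reg = 0xBF1F5E
clock 3: out=0, reg = 0xDF8FAF
clock 4: out=1, reg = 0xEFC7D7
clock 5: out=1, reg = 0x77E3EB
clock 6: out=1, reg = 0x3BF1F5
clock 7: out=1, reg = 0x9DF8FA
clock 8: out=0, reg = 0x4EFC7D
clock 9: out=1, reg = 0xA77E3E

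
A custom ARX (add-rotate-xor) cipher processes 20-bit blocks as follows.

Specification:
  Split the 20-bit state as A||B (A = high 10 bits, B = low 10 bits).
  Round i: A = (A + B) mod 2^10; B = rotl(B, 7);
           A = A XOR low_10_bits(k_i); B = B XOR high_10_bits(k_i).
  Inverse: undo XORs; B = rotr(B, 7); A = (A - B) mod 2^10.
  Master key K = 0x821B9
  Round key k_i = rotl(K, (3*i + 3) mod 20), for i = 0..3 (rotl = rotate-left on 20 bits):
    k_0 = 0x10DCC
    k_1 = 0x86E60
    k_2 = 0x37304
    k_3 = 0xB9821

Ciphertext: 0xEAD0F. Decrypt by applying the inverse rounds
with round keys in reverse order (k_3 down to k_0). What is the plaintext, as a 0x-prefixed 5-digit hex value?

s_0 = ciphertext = 0xEAD0F
s_1 = InvRound(s_0, k_3) = 0x0EF4F
s_2 = InvRound(s_1, k_2) = 0xA809F
s_3 = InvRound(s_2, k_1) = 0x26C25
s_4 = InvRound(s_3, k_0) = 0x89F30

0x89F30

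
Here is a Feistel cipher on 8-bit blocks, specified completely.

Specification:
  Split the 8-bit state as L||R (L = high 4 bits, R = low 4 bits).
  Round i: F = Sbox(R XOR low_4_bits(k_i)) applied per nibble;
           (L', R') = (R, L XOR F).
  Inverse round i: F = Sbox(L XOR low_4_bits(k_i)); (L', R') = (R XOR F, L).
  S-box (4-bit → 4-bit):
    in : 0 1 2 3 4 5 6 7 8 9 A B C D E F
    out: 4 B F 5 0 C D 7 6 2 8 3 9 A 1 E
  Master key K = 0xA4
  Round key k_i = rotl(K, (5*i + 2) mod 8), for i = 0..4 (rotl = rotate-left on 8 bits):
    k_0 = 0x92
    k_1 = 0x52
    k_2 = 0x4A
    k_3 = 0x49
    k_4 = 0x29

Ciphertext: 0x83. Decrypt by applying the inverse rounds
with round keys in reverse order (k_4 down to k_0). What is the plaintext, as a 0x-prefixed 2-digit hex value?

0xD5

s_0 = ciphertext = 0x83
s_1 = InvRound(s_0, k_4) = 0x88
s_2 = InvRound(s_1, k_3) = 0x38
s_3 = InvRound(s_2, k_2) = 0xA3
s_4 = InvRound(s_3, k_1) = 0x5A
s_5 = InvRound(s_4, k_0) = 0xD5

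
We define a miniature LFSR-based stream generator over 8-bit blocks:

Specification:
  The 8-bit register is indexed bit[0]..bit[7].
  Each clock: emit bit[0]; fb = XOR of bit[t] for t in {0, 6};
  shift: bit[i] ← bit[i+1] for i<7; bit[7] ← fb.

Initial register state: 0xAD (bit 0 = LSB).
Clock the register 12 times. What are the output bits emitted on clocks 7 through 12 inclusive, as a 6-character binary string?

011100

reg_0 = 0xAD
clock 1: out=1, reg = 0xD6
clock 2: out=0, reg = 0xEB
clock 3: out=1, reg = 0x75
clock 4: out=1, reg = 0x3A
clock 5: out=0, reg = 0x1D
clock 6: out=1, reg = 0x8E
clock 7: out=0, reg = 0x47
clock 8: out=1, reg = 0x23
clock 9: out=1, reg = 0x91
clock 10: out=1, reg = 0xC8
clock 11: out=0, reg = 0xE4
clock 12: out=0, reg = 0xF2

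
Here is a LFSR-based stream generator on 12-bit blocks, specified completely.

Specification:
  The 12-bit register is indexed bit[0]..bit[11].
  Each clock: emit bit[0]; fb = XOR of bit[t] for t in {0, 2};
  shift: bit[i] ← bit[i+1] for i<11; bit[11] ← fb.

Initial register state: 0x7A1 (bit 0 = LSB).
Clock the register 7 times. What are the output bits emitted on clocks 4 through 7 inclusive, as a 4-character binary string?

0010

reg_0 = 0x7A1
clock 1: out=1, reg = 0xBD0
clock 2: out=0, reg = 0x5E8
clock 3: out=0, reg = 0x2F4
clock 4: out=0, reg = 0x97A
clock 5: out=0, reg = 0x4BD
clock 6: out=1, reg = 0x25E
clock 7: out=0, reg = 0x92F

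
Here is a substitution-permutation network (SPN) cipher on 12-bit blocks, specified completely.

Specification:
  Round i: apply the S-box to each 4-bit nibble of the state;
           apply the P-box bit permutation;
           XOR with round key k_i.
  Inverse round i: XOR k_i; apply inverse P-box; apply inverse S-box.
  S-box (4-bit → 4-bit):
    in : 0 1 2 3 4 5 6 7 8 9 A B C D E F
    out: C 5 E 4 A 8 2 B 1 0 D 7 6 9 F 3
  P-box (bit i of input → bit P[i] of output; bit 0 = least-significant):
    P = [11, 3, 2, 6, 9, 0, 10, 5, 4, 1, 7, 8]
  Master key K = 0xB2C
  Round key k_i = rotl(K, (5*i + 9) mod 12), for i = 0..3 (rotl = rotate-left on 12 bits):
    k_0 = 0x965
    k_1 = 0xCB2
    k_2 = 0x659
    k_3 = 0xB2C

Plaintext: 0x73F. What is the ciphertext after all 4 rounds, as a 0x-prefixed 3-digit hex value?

0x213

s_0 = plaintext = 0x73F
s_1 = Round(s_0, k_0) = 0x47F
s_2 = Round(s_1, k_1) = 0x799
s_3 = Round(s_2, k_2) = 0x74B
s_4 = Round(s_3, k_3) = 0x213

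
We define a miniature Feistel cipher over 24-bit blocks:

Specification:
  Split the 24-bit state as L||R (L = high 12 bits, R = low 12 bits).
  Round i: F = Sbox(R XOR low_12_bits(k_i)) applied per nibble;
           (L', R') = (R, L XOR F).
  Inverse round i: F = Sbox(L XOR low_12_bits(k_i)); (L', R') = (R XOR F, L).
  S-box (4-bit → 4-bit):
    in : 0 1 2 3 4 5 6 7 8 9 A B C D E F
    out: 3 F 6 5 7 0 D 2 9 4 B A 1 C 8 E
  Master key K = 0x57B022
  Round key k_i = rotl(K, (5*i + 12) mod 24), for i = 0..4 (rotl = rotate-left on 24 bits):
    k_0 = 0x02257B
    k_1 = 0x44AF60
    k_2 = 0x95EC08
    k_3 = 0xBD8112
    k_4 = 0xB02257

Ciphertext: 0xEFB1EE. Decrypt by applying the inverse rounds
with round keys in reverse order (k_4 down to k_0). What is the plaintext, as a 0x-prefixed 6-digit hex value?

0x3B4438

s_0 = ciphertext = 0xEFB1EE
s_1 = InvRound(s_0, k_4) = 0x05FEFB
s_2 = InvRound(s_1, k_3) = 0x18705F
s_3 = InvRound(s_2, k_2) = 0xCC1187
s_4 = InvRound(s_3, k_1) = 0x438CC1
s_5 = InvRound(s_4, k_0) = 0x3B4438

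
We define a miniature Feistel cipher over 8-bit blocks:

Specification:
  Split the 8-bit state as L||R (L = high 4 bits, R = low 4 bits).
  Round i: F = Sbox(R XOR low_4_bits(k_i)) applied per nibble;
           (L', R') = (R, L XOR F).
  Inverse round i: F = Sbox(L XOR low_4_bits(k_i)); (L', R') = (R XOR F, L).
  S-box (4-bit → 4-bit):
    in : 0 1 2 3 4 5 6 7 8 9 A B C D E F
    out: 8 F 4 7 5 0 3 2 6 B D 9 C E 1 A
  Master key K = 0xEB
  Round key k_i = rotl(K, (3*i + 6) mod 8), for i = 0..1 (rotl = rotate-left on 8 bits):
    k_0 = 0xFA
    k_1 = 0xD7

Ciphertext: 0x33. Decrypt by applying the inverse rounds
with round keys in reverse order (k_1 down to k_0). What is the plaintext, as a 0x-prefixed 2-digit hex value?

s_0 = ciphertext = 0x33
s_1 = InvRound(s_0, k_1) = 0x63
s_2 = InvRound(s_1, k_0) = 0xF6

0xF6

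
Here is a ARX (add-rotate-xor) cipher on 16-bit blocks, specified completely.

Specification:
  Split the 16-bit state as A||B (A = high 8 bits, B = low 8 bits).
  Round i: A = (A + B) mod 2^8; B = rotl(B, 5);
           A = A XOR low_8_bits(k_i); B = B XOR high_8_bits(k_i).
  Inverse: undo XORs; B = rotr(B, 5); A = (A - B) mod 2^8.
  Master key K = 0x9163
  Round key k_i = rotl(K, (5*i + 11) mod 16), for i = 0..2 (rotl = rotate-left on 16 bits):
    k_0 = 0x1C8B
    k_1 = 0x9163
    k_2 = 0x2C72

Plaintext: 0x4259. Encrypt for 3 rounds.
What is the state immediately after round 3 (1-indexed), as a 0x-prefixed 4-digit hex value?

0xE9C2

s_0 = plaintext = 0x4259
s_1 = Round(s_0, k_0) = 0x1037
s_2 = Round(s_1, k_1) = 0x2477
s_3 = Round(s_2, k_2) = 0xE9C2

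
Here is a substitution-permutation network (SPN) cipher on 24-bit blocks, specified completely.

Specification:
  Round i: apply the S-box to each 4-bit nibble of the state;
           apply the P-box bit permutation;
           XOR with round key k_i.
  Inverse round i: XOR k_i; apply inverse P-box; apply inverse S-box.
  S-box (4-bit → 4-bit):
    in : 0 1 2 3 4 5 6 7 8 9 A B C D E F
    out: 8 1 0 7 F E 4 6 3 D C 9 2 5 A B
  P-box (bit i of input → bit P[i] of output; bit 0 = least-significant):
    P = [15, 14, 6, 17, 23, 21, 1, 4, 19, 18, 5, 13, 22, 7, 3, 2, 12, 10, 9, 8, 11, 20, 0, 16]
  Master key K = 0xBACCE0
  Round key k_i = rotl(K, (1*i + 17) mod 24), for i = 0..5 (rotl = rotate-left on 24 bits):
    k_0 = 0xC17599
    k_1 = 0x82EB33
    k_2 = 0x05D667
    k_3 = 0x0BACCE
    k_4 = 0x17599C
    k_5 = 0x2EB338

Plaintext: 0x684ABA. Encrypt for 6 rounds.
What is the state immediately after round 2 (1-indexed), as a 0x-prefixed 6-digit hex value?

s_0 = plaintext = 0x684ABA
s_1 = Round(s_0, k_0) = 0x034164
s_2 = Round(s_1, k_1) = 0xC93DFD
s_3 = Round(s_2, k_2) = 0xFD459F
s_4 = Round(s_3, k_3) = 0xDC5670
s_5 = Round(s_4, k_4) = 0x355533
s_6 = Round(s_5, k_5) = 0x9A5CD7

0xC93DFD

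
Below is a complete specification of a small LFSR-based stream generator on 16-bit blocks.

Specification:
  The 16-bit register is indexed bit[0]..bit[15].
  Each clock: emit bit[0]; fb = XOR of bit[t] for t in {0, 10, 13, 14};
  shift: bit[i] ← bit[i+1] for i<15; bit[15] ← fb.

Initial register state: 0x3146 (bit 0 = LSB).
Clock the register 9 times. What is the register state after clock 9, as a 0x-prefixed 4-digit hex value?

reg_0 = 0x3146
clock 1: out=0, reg = 0x98A3
clock 2: out=1, reg = 0xCC51
clock 3: out=1, reg = 0xE628
clock 4: out=0, reg = 0xF314
clock 5: out=0, reg = 0x798A
clock 6: out=0, reg = 0x3CC5
clock 7: out=1, reg = 0x9E62
clock 8: out=0, reg = 0xCF31
clock 9: out=1, reg = 0xE798

0xE798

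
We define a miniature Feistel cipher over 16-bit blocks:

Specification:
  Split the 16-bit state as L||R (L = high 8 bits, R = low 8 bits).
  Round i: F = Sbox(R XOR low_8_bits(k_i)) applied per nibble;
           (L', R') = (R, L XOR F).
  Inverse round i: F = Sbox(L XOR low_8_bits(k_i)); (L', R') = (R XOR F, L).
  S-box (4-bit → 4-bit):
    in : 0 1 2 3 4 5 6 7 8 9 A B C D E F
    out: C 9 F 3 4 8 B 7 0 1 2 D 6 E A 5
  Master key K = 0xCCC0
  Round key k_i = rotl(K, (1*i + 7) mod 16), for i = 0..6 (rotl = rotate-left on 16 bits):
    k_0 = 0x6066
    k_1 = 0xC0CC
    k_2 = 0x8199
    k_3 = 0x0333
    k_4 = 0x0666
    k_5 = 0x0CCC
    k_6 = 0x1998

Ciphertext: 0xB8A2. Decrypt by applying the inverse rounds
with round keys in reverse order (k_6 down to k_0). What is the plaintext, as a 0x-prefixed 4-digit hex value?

s_0 = ciphertext = 0xB8A2
s_1 = InvRound(s_0, k_6) = 0x5EB8
s_2 = InvRound(s_1, k_5) = 0xA75E
s_3 = InvRound(s_2, k_4) = 0x37A7
s_4 = InvRound(s_3, k_3) = 0x6337
s_5 = InvRound(s_4, k_2) = 0x6563
s_6 = InvRound(s_5, k_1) = 0x4265
s_7 = InvRound(s_6, k_0) = 0x9142

0x9142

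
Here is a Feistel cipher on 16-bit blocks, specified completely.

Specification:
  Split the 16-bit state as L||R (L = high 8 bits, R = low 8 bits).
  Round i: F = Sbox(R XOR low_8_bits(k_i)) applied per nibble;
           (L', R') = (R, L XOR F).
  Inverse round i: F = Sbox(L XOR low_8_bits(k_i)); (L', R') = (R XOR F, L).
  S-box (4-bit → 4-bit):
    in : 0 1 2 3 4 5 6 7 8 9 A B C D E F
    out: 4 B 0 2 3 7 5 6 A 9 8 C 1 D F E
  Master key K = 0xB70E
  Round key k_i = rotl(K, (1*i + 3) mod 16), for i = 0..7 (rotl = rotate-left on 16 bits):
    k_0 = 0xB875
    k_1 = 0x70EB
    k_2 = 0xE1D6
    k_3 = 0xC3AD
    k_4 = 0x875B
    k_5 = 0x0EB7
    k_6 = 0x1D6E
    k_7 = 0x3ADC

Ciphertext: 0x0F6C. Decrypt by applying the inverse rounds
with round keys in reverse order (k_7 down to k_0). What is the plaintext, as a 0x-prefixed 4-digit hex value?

0x0699

s_0 = ciphertext = 0x0F6C
s_1 = InvRound(s_0, k_7) = 0xBE0F
s_2 = InvRound(s_1, k_6) = 0xDBBE
s_3 = InvRound(s_2, k_5) = 0xEFDB
s_4 = InvRound(s_3, k_4) = 0x18EF
s_5 = InvRound(s_4, k_3) = 0x2818
s_6 = InvRound(s_5, k_2) = 0xF728
s_7 = InvRound(s_6, k_1) = 0x99F7
s_8 = InvRound(s_7, k_0) = 0x0699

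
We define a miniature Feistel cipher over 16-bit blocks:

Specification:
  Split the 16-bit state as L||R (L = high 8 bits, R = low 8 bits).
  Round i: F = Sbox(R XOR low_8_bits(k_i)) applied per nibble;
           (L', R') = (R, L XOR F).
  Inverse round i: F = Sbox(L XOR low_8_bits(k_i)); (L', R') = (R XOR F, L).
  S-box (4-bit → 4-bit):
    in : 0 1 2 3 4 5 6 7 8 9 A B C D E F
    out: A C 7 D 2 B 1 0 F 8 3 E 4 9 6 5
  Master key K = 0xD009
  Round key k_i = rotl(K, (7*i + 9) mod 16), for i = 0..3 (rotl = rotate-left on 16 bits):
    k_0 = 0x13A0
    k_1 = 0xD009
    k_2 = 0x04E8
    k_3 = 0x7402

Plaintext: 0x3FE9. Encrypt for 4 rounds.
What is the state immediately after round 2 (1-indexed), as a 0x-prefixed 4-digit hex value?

s_0 = plaintext = 0x3FE9
s_1 = Round(s_0, k_0) = 0xE917
s_2 = Round(s_1, k_1) = 0x172F
s_3 = Round(s_2, k_2) = 0x2F57
s_4 = Round(s_3, k_3) = 0x5794

0x172F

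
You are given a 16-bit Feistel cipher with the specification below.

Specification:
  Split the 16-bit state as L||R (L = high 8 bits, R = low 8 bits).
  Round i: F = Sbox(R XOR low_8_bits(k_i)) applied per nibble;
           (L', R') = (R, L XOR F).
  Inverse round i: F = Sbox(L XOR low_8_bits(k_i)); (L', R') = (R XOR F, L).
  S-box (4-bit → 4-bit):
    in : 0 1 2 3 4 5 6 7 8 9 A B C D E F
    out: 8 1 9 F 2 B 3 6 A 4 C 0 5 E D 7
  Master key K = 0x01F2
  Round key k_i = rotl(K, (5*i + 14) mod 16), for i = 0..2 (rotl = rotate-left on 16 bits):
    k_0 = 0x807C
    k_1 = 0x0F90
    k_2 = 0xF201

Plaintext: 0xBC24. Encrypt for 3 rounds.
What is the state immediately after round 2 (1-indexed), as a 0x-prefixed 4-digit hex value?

s_0 = plaintext = 0xBC24
s_1 = Round(s_0, k_0) = 0x2406
s_2 = Round(s_1, k_1) = 0x0667
s_3 = Round(s_2, k_2) = 0x6735

0x0667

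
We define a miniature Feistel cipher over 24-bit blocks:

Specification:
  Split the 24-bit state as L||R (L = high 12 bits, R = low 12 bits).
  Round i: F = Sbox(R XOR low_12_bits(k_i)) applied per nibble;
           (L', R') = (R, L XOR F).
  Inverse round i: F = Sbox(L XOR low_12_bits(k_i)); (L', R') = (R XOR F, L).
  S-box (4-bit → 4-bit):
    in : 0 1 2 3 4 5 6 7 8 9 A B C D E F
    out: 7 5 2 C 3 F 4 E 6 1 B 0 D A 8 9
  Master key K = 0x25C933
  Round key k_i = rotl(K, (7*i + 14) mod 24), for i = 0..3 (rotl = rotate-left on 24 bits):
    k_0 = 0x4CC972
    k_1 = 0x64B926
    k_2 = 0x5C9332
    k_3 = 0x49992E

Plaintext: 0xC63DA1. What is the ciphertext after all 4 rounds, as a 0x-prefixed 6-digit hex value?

0x49D32C

s_0 = plaintext = 0xC63DA1
s_1 = Round(s_0, k_0) = 0xDA1FCF
s_2 = Round(s_1, k_1) = 0xFCF920
s_3 = Round(s_2, k_2) = 0x92049D
s_4 = Round(s_3, k_3) = 0x49D32C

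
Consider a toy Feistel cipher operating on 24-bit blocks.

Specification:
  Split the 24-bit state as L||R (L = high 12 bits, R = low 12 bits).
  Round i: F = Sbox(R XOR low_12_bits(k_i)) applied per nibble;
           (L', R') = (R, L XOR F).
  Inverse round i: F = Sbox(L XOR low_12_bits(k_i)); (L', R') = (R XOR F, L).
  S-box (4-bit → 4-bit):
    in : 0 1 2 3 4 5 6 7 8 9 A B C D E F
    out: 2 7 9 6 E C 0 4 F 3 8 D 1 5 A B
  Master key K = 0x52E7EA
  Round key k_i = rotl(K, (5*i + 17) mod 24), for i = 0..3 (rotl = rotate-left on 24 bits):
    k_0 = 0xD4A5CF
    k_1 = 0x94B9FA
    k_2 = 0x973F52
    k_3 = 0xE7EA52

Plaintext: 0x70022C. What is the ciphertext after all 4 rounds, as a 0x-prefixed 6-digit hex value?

0xF7D676

s_0 = plaintext = 0x70022C
s_1 = Round(s_0, k_0) = 0x22C3A6
s_2 = Round(s_1, k_1) = 0x3A6AED
s_3 = Round(s_2, k_2) = 0xAEDF7D
s_4 = Round(s_3, k_3) = 0xF7D676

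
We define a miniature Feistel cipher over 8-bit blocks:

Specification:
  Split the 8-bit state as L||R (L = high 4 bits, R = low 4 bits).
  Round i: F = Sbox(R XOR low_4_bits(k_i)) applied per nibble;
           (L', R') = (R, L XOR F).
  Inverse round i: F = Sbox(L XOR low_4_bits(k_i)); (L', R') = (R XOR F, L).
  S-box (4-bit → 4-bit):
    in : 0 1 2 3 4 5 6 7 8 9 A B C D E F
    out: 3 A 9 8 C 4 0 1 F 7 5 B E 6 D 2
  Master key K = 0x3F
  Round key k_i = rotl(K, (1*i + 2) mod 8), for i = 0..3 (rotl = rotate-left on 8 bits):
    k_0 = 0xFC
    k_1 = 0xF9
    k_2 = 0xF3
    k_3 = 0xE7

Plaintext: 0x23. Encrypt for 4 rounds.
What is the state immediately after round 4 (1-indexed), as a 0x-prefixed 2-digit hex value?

s_0 = plaintext = 0x23
s_1 = Round(s_0, k_0) = 0x30
s_2 = Round(s_1, k_1) = 0x04
s_3 = Round(s_2, k_2) = 0x41
s_4 = Round(s_3, k_3) = 0x14

0x14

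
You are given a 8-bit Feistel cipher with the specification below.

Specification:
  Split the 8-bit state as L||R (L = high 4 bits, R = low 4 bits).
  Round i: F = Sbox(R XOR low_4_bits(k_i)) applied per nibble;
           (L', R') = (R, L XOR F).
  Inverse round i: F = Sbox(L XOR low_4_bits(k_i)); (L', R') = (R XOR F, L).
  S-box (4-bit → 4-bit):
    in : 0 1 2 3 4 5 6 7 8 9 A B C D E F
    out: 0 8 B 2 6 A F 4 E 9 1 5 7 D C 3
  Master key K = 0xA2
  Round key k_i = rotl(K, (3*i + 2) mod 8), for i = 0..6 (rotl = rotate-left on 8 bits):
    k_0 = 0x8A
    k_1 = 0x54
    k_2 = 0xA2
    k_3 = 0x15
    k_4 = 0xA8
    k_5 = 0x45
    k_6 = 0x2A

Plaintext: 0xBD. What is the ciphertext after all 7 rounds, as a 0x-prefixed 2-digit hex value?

0x57

s_0 = plaintext = 0xBD
s_1 = Round(s_0, k_0) = 0xDF
s_2 = Round(s_1, k_1) = 0xF8
s_3 = Round(s_2, k_2) = 0x8E
s_4 = Round(s_3, k_3) = 0xED
s_5 = Round(s_4, k_4) = 0xD4
s_6 = Round(s_5, k_5) = 0x45
s_7 = Round(s_6, k_6) = 0x57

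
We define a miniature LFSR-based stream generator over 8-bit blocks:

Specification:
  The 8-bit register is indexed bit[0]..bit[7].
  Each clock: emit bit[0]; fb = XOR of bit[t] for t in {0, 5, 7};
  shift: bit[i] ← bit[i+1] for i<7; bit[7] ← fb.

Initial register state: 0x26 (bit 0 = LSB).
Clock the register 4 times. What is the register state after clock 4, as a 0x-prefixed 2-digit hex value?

reg_0 = 0x26
clock 1: out=0, reg = 0x93
clock 2: out=1, reg = 0x49
clock 3: out=1, reg = 0xA4
clock 4: out=0, reg = 0x52

0x52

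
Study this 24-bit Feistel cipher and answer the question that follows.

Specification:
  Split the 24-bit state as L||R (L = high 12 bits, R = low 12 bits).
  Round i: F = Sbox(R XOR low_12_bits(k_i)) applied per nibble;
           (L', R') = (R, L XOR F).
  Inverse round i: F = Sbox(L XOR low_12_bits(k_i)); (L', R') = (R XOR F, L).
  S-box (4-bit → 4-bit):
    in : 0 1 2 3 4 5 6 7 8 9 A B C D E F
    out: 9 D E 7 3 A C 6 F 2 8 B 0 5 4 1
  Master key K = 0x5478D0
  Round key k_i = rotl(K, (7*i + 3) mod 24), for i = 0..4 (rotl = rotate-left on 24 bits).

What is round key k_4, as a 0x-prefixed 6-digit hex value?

K = 0x5478D0
k_0 = rotl(K, (7*0+3) mod 24) = rotl(K, 3) = 0xA3C682
k_1 = rotl(K, (7*1+3) mod 24) = rotl(K, 10) = 0xE34151
k_2 = rotl(K, (7*2+3) mod 24) = rotl(K, 17) = 0xA0A8F1
k_3 = rotl(K, (7*3+3) mod 24) = rotl(K, 0) = 0x5478D0
k_4 = rotl(K, (7*4+3) mod 24) = rotl(K, 7) = 0x3C682A

0x3C682A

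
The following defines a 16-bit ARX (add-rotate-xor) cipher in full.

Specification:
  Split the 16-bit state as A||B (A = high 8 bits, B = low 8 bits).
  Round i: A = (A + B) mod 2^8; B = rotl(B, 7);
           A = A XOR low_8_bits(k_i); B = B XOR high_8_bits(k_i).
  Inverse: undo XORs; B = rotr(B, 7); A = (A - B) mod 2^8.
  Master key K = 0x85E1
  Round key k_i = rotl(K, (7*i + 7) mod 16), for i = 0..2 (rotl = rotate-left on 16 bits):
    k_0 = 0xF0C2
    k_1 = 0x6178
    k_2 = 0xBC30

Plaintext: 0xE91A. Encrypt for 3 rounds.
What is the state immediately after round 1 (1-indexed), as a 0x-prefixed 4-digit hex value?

s_0 = plaintext = 0xE91A
s_1 = Round(s_0, k_0) = 0xC1FD
s_2 = Round(s_1, k_1) = 0xC69F
s_3 = Round(s_2, k_2) = 0x5573

0xC1FD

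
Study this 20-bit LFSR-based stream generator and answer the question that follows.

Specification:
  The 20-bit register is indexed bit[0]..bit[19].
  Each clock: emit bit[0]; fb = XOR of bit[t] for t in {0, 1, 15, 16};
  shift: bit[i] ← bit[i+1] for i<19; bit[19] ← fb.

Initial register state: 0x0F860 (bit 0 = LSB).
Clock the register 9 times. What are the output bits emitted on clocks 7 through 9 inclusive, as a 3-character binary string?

100

reg_0 = 0x0F860
clock 1: out=0, reg = 0x87C30
clock 2: out=0, reg = 0x43E18
clock 3: out=0, reg = 0x21F0C
clock 4: out=0, reg = 0x10F86
clock 5: out=0, reg = 0x087C3
clock 6: out=1, reg = 0x843E1
clock 7: out=1, reg = 0xC21F0
clock 8: out=0, reg = 0x610F8
clock 9: out=0, reg = 0x3087C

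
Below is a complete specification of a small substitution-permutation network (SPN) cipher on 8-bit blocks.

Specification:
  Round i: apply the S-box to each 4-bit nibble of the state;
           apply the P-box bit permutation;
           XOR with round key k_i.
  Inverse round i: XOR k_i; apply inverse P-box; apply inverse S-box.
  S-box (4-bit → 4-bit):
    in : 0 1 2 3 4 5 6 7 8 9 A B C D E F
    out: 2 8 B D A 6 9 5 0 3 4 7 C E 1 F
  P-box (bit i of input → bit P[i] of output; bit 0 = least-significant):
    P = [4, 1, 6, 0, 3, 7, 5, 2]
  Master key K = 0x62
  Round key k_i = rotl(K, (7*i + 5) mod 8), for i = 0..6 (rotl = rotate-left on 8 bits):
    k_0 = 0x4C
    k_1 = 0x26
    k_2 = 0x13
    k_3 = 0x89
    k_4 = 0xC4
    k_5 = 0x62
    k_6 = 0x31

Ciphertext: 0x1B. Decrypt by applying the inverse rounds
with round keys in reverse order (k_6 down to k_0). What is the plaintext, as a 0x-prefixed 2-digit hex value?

0xB8

s_0 = ciphertext = 0x1B
s_1 = InvRound(s_0, k_6) = 0x70
s_2 = InvRound(s_1, k_5) = 0x89
s_3 = InvRound(s_2, k_4) = 0x6C
s_4 = InvRound(s_3, k_3) = 0xDC
s_5 = InvRound(s_4, k_2) = 0x2D
s_6 = InvRound(s_5, k_1) = 0xE4
s_7 = InvRound(s_6, k_0) = 0xB8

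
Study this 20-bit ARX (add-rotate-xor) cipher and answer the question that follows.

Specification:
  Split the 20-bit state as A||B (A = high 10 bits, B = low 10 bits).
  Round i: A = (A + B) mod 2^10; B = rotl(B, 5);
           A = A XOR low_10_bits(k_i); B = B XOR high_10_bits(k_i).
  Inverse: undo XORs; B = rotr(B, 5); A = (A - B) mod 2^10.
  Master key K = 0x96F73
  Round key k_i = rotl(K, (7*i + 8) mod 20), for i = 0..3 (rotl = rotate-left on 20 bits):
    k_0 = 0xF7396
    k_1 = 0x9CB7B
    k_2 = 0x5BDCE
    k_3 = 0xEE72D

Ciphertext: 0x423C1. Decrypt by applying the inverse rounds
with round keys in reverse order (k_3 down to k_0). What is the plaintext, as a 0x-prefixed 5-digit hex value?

s_0 = ciphertext = 0x423C1
s_1 = InvRound(s_0, k_3) = 0xC8B03
s_2 = InvRound(s_1, k_2) = 0x56593
s_3 = InvRound(s_2, k_1) = 0x78C3F
s_4 = InvRound(s_3, k_0) = 0x7D87F

0x7D87F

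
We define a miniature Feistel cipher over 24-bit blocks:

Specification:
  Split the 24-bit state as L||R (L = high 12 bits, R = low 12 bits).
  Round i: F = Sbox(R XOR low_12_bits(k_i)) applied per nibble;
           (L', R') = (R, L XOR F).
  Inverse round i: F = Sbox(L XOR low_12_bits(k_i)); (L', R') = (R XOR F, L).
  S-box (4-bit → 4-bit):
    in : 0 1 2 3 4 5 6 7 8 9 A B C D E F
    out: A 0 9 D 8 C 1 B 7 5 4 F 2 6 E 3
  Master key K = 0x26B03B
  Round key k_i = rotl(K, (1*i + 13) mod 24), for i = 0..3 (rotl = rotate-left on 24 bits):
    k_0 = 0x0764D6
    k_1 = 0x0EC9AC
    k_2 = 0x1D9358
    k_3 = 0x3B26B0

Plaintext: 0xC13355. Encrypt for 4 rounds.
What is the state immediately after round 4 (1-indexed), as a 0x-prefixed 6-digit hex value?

s_0 = plaintext = 0xC13355
s_1 = Round(s_0, k_0) = 0x35576E
s_2 = Round(s_1, k_1) = 0x76ED7C
s_3 = Round(s_2, k_2) = 0xD7C9F6
s_4 = Round(s_3, k_3) = 0x9F6EFD

0x9F6EFD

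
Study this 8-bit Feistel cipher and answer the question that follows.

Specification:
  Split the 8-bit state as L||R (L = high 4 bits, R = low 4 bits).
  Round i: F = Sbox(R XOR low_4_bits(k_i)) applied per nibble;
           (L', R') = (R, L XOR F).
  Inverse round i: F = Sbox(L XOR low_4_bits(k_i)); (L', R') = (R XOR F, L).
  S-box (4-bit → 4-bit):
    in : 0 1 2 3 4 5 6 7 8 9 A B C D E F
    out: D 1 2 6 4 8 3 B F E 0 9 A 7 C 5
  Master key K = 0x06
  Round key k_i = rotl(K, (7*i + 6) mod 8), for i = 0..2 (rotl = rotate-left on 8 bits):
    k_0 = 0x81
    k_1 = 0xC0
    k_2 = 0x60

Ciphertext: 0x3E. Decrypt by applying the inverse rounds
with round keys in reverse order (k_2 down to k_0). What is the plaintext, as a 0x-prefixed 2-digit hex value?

0xFC

s_0 = ciphertext = 0x3E
s_1 = InvRound(s_0, k_2) = 0x83
s_2 = InvRound(s_1, k_1) = 0xC8
s_3 = InvRound(s_2, k_0) = 0xFC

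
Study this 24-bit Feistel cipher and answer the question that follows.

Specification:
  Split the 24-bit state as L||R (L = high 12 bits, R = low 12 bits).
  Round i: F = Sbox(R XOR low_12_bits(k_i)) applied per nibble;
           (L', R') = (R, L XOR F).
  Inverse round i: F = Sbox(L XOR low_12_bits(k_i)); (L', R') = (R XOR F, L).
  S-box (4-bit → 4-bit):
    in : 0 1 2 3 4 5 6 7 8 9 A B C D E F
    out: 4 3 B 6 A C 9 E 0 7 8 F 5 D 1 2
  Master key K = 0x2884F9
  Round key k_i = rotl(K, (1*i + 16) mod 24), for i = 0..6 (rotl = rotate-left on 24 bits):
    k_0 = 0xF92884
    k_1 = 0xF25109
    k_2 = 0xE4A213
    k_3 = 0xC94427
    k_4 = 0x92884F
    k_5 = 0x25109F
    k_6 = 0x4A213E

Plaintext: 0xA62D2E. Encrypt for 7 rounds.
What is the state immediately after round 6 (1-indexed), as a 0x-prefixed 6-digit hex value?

s_0 = plaintext = 0xA62D2E
s_1 = Round(s_0, k_0) = 0xD2E6EA
s_2 = Round(s_1, k_1) = 0x6EA338
s_3 = Round(s_2, k_2) = 0x338555
s_4 = Round(s_3, k_3) = 0x5550D3
s_5 = Round(s_4, k_4) = 0x0D3520
s_6 = Round(s_5, k_5) = 0x520C21
s_7 = Round(s_6, k_6) = 0xC21812

0x520C21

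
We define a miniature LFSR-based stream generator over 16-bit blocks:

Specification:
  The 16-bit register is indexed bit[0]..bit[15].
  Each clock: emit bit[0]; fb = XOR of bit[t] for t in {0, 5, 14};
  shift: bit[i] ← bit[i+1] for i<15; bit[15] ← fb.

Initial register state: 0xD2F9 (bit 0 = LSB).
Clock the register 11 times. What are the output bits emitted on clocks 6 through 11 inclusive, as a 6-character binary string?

reg_0 = 0xD2F9
clock 1: out=1, reg = 0xE97C
clock 2: out=0, reg = 0x74BE
clock 3: out=0, reg = 0x3A5F
clock 4: out=1, reg = 0x9D2F
clock 5: out=1, reg = 0x4E97
clock 6: out=1, reg = 0x274B
clock 7: out=1, reg = 0x93A5
clock 8: out=1, reg = 0x49D2
clock 9: out=0, reg = 0xA4E9
clock 10: out=1, reg = 0x5274
clock 11: out=0, reg = 0x293A

111010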